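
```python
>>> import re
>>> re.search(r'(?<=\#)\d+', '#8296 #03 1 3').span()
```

(1, 5)

The `(?=…)`/`(?<=…)` assertion just peeks at neighbouring text; it doesn't advance the match position.
`re.search` tries every starting position until one works.
The match spans [1:5] → '8296'.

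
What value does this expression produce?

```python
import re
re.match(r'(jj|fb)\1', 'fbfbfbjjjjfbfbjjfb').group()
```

`re.match` only tries the pattern at the start of the string.
The match spans [0:4] → 'fbfb'.

'fbfb'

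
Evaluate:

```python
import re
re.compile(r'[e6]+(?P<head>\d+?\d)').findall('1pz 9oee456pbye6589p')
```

['45', '58']

Because there's exactly one group, `findall` drops the full match and keeps group 1 from each hit.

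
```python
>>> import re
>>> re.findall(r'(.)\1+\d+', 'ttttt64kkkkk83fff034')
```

['t', 'k', 'f']

`\1` is not a pattern — it's the concrete string captured by group 1, re-applied verbatim.
Walking the string: at [0:7] match 'ttttt64', group 1 = 't'; at [7:14] match 'kkkkk83', group 1 = 'k'; at [14:20] match 'fff034', group 1 = 'f'.
`findall` collects group 1 from each match (3 total).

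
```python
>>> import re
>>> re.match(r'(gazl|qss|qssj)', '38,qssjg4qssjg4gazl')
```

None

With `match`, the pattern is implicitly anchored at the beginning.
Here the pattern fails at index 0, so the call returns None.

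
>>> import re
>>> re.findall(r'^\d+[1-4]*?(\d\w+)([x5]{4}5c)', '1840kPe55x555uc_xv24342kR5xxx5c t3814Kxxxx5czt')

[('0kPe55x555uc_xv24342kR', '5xxx5c')]

Pattern: anchored at the start of the string; then one or more of a digit, then zero or more of a character in [1-4] (lazy); then a digit, then one or more of a word character (captured); then exactly 4 of one of [x5], then the literal '5c' (captured).
With 2 capturing groups, `findall` returns a 2-tuple per match.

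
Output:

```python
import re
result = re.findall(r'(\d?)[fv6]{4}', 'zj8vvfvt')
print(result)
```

['8']

The pattern matches optionally a digit (captured); then exactly 4 of one of [fv6].
With a single group, `findall` returns only what that group captured — 1 item.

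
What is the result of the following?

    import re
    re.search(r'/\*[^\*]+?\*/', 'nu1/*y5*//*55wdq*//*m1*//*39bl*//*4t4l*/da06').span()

(3, 9)

Unlike `match`, `search` isn't anchored — it looks for the pattern anywhere in the string.
The match spans [3:9] → '/*y5*/'.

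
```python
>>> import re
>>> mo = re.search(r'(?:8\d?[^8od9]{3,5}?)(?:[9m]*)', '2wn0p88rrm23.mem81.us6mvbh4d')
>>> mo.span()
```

(5, 10)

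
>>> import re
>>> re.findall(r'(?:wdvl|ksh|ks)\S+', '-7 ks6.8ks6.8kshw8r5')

['ks6.8ks6.8kshw8r5']

Matches: at [3:20] → 'ks6.8ks6.8kshw8r5'.
No capturing groups, so `findall` returns the 1 full match string.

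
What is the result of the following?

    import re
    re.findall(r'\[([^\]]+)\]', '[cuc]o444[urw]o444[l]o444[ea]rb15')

Because there's exactly one group, `findall` drops the full match and keeps group 1 from each hit.

['cuc', 'urw', 'l', 'ea']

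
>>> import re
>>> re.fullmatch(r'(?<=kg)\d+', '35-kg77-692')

None

The `(?=…)`/`(?<=…)` assertion just peeks at neighbouring text; it doesn't advance the match position.
`re.fullmatch` requires the pattern to consume the entire string.
Here the string isn't matched end-to-end, so the call returns None.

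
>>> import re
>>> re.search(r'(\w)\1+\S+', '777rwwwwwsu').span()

(0, 11)

After group 1 captures some text, `\1` only succeeds where that same text appears again.
The match spans [0:11] → '777rwwwwwsu'.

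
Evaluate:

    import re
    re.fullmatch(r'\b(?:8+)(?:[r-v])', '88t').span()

This matches a word boundary (`\b`, zero-width); then one or more of a literal '8' (non-capturing group); then a character in [r-v] (non-capturing group).
`fullmatch` succeeds only if the pattern covers the string from start to end.
The match spans [0:3] → '88t'.

(0, 3)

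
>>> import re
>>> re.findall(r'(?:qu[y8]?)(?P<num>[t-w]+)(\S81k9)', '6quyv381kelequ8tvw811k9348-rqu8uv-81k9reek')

The pattern matches the literal 'qu', then optionally one of [y8] (non-capturing group); then one or more of a character in [t-w] (captured as 'num'); then a non-whitespace character, then the literal '81', then the literal 'k9' (captured).
Multiple groups make `findall` return tuples — one 2-tuple for the one match.

[('uv', '-81k9')]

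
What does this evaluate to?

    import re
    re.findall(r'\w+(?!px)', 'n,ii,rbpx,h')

['n', 'ii', 'rbpx', 'h']

The negative lookaround is zero-width — it rules out positions where the adjacent text would match, without consuming anything.
Matches: at [0:1] → 'n'; at [2:4] → 'ii'; at [5:9] → 'rbpx'; at [10:11] → 'h'.
No capturing groups, so `findall` returns the 4 full match strings.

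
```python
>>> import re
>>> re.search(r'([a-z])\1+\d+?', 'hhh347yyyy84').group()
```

'hhh3'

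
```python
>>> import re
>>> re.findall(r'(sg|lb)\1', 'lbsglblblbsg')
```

`\1` is not a pattern — it's the concrete string captured by group 1, re-applied verbatim.
Walking the string: at [4:8] match 'lblb', group 1 = 'lb'.
One capturing group, so `findall` returns just the captured substring from the one match — 1 in all.

['lb']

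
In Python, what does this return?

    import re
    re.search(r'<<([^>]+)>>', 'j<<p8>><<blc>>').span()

(1, 7)

`re.search` scans for the first position where the pattern succeeds.
The match spans [1:7] → '<<p8>>'.
Captured: group 1 = 'p8'.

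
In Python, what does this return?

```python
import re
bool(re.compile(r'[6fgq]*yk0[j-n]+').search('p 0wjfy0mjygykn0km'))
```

False

The pattern matches zero or more of one of [6fgq], then the literal 'yk0'; then one or more of a character in [j-n].
`re.search` scans for the first position where the pattern succeeds.
Here no position works, so the call returns None, and `bool(None)` is False.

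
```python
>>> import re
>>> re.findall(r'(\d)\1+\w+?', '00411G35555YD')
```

`\1` has to match the exact text group 1 already captured.
Walking the string: at [0:3] match '004', group 1 = '0'; at [3:6] match '11G', group 1 = '1'; at [7:12] match '5555Y', group 1 = '5'.
One capturing group, so `findall` returns just the captured substring from each match — 3 in all.

['0', '1', '5']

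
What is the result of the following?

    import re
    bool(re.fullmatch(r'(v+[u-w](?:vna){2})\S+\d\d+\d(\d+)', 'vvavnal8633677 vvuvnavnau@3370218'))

False

Pattern: one or more of a literal 'v', then a character in [u-w], then the literal 'vna' repeated 2 times (captured); then one or more of a non-whitespace character, then a digit; then one or more of a digit, then a digit; then one or more of a digit (captured).
For `fullmatch`, every character of the input must be accounted for by the pattern.
Here there's no way to consume every character, so the call returns None, and `bool(None)` is False.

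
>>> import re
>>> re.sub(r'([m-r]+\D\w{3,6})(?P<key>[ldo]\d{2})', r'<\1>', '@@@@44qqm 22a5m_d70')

Pattern: one or more of a character in [m-r], then a non-digit, then 3 to 6 of a word character (captured); then one of [ldo], then exactly 2 of a digit (captured as 'key').
`\1` in the replacement pulls in group 1's text for each match.

'@@@@44<qqm 22a5m_>'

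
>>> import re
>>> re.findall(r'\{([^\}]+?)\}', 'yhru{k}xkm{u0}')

['k', 'u0']

With a single group, `findall` returns only what that group captured — 2 items.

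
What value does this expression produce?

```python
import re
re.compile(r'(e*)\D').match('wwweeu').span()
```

(0, 1)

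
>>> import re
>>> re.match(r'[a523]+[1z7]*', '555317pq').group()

'555317'

`re.match` only tries the pattern at the start of the string.
The match spans [0:6] → '555317'.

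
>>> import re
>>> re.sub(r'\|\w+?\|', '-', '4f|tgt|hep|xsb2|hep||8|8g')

Matches: at [2:7] → '|tgt|'; at [10:16] → '|xsb2|'; at [20:23] → '|8|'.
Each match is replaced by '-'.

'4f-hep-hep|-8g'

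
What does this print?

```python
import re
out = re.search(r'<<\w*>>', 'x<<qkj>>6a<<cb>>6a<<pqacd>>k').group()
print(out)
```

<<qkj>>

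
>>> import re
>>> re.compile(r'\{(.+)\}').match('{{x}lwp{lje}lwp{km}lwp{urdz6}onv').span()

`re.match` won't scan ahead — the pattern has to work from the very first character.
The match spans [0:29] → '{{x}lwp{lje}lwp{km}lwp{urdz6}'.
Captured: group 1 = '{x}lwp{lje}lwp{km}lwp{urdz6'.

(0, 29)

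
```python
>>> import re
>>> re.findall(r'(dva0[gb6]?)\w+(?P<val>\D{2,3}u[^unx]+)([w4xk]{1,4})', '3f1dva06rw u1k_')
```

The pattern matches a literal 'd', then the literal 'va0', then optionally one of [gb6] (captured); then one or more of a word character; then 2 to 3 of a non-digit, then a literal 'u', then one or more of any character except [unx] (captured as 'val'); then 1 to 4 of one of [w4xk] (captured).
Walking the string: at [3:14] match 'dva06rw u1k', groups = ('dva06', 'w u1', 'k').
Multiple groups make `findall` return tuples — one 3-tuple for the one match.

[('dva06', 'w u1', 'k')]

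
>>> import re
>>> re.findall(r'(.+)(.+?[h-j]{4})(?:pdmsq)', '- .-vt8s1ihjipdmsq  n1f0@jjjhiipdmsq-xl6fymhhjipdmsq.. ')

Pattern: one or more of any character (captured); then one or more of any character (lazy), then exactly 4 of a character in [h-j] (captured); then the literal 'pdm', then the literal 'sq' (non-capturing group).
Scanning left to right: at [0:52] match '- .-vt8s1ihjipdmsq  n1f0@jjjhiipdmsq-xl6fymhhjipdmsq', groups = ('- .-vt8s1ihjipdmsq  n1f0@jjjhiipdmsq-xl6fy', 'mhhji').
2 groups means the one result is a tuple of 2 captured strings — 1 here.

[('- .-vt8s1ihjipdmsq  n1f0@jjjhiipdmsq-xl6fy', 'mhhji')]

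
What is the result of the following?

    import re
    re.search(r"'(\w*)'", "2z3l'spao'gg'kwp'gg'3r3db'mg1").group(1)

The match spans [4:10] → "'spao'".
Captured: group 1 = 'spao'.

'spao'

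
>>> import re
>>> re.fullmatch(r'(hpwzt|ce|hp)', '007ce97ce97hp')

`fullmatch` succeeds only if the pattern covers the string from start to end.
Here the string isn't matched end-to-end, so the call returns None.

None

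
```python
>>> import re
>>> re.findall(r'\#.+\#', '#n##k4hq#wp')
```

Walking the string: at [0:9] → '#n##k4hq#'.
No capturing groups, so `findall` returns the 1 full match string.

['#n##k4hq#']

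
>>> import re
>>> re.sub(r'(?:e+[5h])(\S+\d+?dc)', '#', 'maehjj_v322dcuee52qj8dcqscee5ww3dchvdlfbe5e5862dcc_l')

'ma#c_l'

The pattern matches one or more of a literal 'e', then one of [5h] (non-capturing group); then one or more of a non-whitespace character, then one or more of a digit (lazy), then the literal 'dc' (captured).
Every occurrence is swapped for '#'.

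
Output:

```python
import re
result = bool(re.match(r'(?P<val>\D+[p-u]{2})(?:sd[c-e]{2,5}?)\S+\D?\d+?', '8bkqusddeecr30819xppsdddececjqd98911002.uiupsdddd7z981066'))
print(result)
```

This matches one or more of a non-digit, then exactly 2 of a character in [p-u] (captured as 'val'); then the literal 'sd', then 2 to 5 of a character in [c-e] (lazy) (non-capturing group); then one or more of a non-whitespace character, then optionally a non-digit, then one or more of a digit (lazy).
With `match`, the pattern is implicitly anchored at the beginning.
Here position 0 doesn't satisfy it, so the call returns None, and `bool(None)` is False.

False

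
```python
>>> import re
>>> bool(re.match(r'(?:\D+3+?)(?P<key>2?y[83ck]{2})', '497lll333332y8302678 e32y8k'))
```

False

This matches one or more of a non-digit, then one or more of a literal '3' (lazy) (non-capturing group); then optionally a literal '2', then the literal 'y', then exactly 2 of one of [83ck] (captured as 'key').
`re.match` won't scan ahead — the pattern has to work from the very first character.
Here the string doesn't start with a match, so the call returns None, and `bool(None)` is False.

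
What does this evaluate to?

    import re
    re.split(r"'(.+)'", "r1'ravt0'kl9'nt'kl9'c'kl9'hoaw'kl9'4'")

The group in the pattern means `split` returns the separators' captures alongside the pieces.

['r1', "ravt0'kl9'nt'kl9'c'kl9'hoaw'kl9'4", '']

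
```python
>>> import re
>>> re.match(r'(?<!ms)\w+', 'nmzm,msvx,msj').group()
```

A negative assertion filters positions out without eating any characters.
`re.match` won't scan ahead — the pattern has to work from the very first character.
The match spans [0:4] → 'nmzm'.

'nmzm'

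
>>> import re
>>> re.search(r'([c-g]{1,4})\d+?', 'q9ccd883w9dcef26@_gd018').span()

This matches 1 to 4 of a character in [c-g] (captured); then one or more of a digit (lazy).
The match spans [2:6] → 'ccd8'.

(2, 6)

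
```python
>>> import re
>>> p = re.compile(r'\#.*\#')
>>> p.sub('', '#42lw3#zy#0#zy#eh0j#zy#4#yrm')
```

'yrm'

Each match is replaced by ''.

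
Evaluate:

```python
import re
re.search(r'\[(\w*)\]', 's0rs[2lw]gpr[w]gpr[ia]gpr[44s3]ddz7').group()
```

`re.search` scans for the first position where the pattern succeeds.
The match spans [4:9] → '[2lw]'.
Captured: group 1 = '2lw'.

'[2lw]'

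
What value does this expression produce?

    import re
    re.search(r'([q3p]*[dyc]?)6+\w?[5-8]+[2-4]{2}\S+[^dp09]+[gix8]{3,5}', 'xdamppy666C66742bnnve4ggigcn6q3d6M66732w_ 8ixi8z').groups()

('ppy',)

The match spans [4:47] → 'ppy666C66742bnnve4ggigcn6q3d6M66732w_ 8ixi8'.
Captured: group 1 = 'ppy'.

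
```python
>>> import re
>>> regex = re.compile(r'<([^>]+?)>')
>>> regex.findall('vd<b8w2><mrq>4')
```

Scanning left to right: at [2:8] match '<b8w2>', group 1 = 'b8w2'; at [8:13] match '<mrq>', group 1 = 'mrq'.
With a single group, `findall` returns only what that group captured — 2 items.

['b8w2', 'mrq']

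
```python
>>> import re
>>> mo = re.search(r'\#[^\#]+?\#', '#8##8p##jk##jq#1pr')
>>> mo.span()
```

(0, 3)

`re.search` tries every starting position until one works.
The match spans [0:3] → '#8#'.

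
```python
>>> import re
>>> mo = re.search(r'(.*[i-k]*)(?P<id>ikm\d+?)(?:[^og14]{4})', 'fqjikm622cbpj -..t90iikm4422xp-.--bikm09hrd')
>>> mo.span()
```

(0, 43)

The pattern matches zero or more of any character, then zero or more of a character in [i-k] (captured); then the literal 'ikm', then one or more of a digit (lazy) (captured as 'id'); then exactly 4 of any character except [og14] (non-capturing group).
Unlike `match`, `search` isn't anchored — it looks for the pattern anywhere in the string.
The match spans [0:43] → 'fqjikm622cbpj -..t90iikm4422xp-.--bikm09hrd'.
Captured: group 1 = 'fqjikm622cbpj -..t90iikm4422xp-.--b', group 2 = 'ikm0'.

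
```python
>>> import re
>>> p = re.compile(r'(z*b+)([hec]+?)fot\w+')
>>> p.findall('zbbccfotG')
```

The pattern matches zero or more of a literal 'z', then one or more of the literal 'b' (captured); then one or more of one of [hec] (lazy) (captured); then the literal 'fot', then one or more of a word character.
Matches: at [0:9] match 'zbbccfotG', groups = ('zbb', 'cc').
`findall` packs the 2 group values into a tuple for every match.

[('zbb', 'cc')]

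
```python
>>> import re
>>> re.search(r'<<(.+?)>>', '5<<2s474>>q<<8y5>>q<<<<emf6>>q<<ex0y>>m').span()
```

(1, 10)

`re.search` tries every starting position until one works.
The match spans [1:10] → '<<2s474>>'.
Captured: group 1 = '2s474'.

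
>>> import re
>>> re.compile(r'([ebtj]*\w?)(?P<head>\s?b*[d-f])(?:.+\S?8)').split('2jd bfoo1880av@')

This matches zero or more of one of [ebtj], then optionally a word character (captured); then optionally whitespace, then zero or more of the literal 'b', then a character in [d-f] (captured as 'head'); then one or more of any character, then optionally a non-whitespace character, then the literal '8' (non-capturing group).
Matches to split on: at [1:11] → 'jd bfoo188'.
Because the pattern has a capturing group, `split` also inserts each captured text between the pieces.

['2', 'jd', ' bf', '0av@']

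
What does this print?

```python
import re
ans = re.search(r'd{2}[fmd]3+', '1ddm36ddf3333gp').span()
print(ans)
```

(1, 5)

This matches exactly 2 of a literal 'd'; then one of [fmd]; then one or more of a literal '3'.
`re.search` scans for the first position where the pattern succeeds.
The match spans [1:5] → 'ddm3'.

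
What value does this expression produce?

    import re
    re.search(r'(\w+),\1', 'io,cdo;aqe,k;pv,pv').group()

A backreference is literal: `\1` must see the identical characters the first group matched.
`search` walks the string left to right and returns the first match it finds.
The match spans [13:18] → 'pv,pv'.
Captured: group 1 = 'pv'.

'pv,pv'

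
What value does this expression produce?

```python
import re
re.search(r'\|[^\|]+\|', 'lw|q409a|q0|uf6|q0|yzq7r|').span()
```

The match spans [2:9] → '|q409a|'.

(2, 9)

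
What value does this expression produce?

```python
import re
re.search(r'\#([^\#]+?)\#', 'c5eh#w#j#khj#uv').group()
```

The match spans [4:7] → '#w#'.

'#w#'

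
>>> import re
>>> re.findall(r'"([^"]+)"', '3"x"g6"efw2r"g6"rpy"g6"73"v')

['x', 'efw2r', 'rpy', '73']

Because there's exactly one group, `findall` drops the full match and keeps group 1 from each hit.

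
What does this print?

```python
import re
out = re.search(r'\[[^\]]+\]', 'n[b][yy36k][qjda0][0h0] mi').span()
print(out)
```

(1, 4)

`re.search` tries every starting position until one works.
The match spans [1:4] → '[b]'.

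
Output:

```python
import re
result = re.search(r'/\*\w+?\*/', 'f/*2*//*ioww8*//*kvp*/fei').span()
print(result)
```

(1, 6)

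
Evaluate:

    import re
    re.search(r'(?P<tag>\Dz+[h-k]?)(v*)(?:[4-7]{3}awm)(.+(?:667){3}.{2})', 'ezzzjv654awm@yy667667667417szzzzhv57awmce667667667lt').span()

This matches a non-digit, then one or more of the literal 'z', then optionally a character in [h-k] (captured as 'tag'); then zero or more of a literal 'v' (captured); then exactly 3 of a character in [4-7], then the literal 'awm' (non-capturing group); then one or more of any character, then the literal '667' repeated 3 times, then exactly 2 of any character (captured).
The match spans [0:52] → 'ezzzjv654awm@yy667667667417szzzzhv57awmce667667667lt'.

(0, 52)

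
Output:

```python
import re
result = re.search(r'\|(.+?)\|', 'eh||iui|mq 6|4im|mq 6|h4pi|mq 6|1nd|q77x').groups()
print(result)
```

A non-greedy quantifier consumes as few characters as it can — just enough that the remainder of the pattern still matches from where it stops; whatever follows it matches normally.
`re.search` tries every starting position until one works.
The match spans [2:8] → '||iui|'.
Captured: group 1 = '|iui'.

('|iui',)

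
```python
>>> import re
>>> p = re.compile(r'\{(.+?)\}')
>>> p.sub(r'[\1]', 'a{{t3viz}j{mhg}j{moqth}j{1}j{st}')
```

Lazy quantifiers expand one character at a time until the remainder of the pattern can match.
Matches: at [1:9] → '{{t3viz}'; at [10:15] → '{mhg}'; at [16:23] → '{moqth}'; at [24:27] → '{1}'; at [28:32] → '{st}'.
`\1` in the replacement pulls in group 1's text for each match.

'a[{t3viz]j[mhg]j[moqth]j[1]j[st]'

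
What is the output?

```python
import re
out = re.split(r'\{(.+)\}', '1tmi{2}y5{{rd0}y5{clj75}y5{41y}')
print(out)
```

With a capturing group present, the delimiter's captured portion is kept in the result list.

['1tmi', '2}y5{{rd0}y5{clj75}y5{41y', '']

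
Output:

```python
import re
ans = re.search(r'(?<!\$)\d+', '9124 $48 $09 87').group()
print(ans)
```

9124

`(?!…)`/`(?<!…)` only lets a position through if the neighbouring text does NOT match; no characters are consumed.
`re.search` tries every starting position until one works.
The match spans [0:4] → '9124'.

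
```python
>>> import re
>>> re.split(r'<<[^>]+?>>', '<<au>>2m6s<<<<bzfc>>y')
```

Matches to split on: at [0:6] → '<<au>>'; at [10:20] → '<<<<bzfc>>'.
`split` removes every match and returns the 3 fragments in between.

['', '2m6s', 'y']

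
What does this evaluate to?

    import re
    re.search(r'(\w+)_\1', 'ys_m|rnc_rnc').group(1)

The match spans [5:12] → 'rnc_rnc'.
Captured: group 1 = 'rnc'.

'rnc'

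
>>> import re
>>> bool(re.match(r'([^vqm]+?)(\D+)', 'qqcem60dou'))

`re.match` won't scan ahead — the pattern has to work from the very first character.
Here the string doesn't start with a match, so the call returns None, and `bool(None)` is False.

False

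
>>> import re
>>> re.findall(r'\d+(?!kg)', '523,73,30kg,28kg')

The negative lookaround is zero-width — it rules out positions where the adjacent text would match, without consuming anything.
No capturing groups, so `findall` returns the 4 full match strings.

['523', '73', '3', '2']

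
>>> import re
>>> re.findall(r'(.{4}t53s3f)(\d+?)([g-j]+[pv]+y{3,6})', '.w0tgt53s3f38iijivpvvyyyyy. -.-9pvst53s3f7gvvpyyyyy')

[('w0tgt53s3f', '38', 'iijivpvvyyyyy'), ('9pvst53s3f', '7', 'gvvpyyyyy')]

The pattern matches exactly 4 of any character, then the literal 't53', then the literal 's3f' (captured); then one or more of a digit (lazy) (captured); then one or more of a character in [g-j], then one or more of one of [pv], then 3 to 6 of a literal 'y' (captured).
Scanning left to right: at [1:26] match 'w0tgt53s3f38iijivpvvyyyyy', groups = ('w0tgt53s3f', '38', 'iijivpvvyyyyy'); at [31:51] match '9pvst53s3f7gvvpyyyyy', groups = ('9pvst53s3f', '7', 'gvvpyyyyy').
With 3 capturing groups, `findall` returns a 3-tuple per match.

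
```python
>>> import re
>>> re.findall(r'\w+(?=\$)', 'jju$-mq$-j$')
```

['jju', 'mq', 'j']

The `(?=…)`/`(?<=…)` assertion just peeks at neighbouring text; it doesn't advance the match position.
Since nothing is captured, `findall` lists the 3 matched substrings directly.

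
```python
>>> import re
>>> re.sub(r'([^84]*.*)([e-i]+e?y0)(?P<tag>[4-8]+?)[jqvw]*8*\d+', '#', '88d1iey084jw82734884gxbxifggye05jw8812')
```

The `?` after the quantifier makes it lazy — it takes as little as possible before letting the rest of the pattern try.
Each match is replaced by '#'.

'#jw82734884gxbxifggye05jw8812'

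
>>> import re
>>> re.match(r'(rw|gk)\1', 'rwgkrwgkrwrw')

`re.match` won't scan ahead — the pattern has to work from the very first character.
Here the string doesn't start with a match, so the call returns None.

None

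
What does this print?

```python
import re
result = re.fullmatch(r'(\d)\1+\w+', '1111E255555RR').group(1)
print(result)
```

The match spans [0:13] → '1111E255555RR'.
Captured: group 1 = '1'.

1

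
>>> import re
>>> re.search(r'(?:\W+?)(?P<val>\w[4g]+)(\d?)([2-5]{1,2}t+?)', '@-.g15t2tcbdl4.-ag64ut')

None

The pattern matches one or more of a non-word character (lazy) (non-capturing group); then a word character, then one or more of one of [4g] (captured as 'val'); then optionally a digit (captured); then 1 to 2 of a character in [2-5], then one or more of the literal 't' (lazy) (captured).
`re.search` scans for the first position where the pattern succeeds.
Here the pattern never matches, so the call returns None.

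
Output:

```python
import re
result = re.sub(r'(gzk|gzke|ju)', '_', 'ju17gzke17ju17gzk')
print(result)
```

_17_e17_17_

Alternation isn't longest-match — the leftmost alternative that fits at this position is chosen.
`sub` substitutes '_' at each match site.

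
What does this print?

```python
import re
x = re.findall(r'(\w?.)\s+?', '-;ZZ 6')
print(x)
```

One capturing group, so `findall` returns just the captured substring from the one match — 1 in all.

['ZZ']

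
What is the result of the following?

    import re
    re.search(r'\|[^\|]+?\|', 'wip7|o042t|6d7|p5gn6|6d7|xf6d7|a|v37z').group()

'|o042t|'

`re.search` scans for the first position where the pattern succeeds.
The match spans [4:11] → '|o042t|'.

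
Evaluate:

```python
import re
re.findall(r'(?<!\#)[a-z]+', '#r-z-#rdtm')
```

`(?!…)`/`(?<!…)` only lets a position through if the neighbouring text does NOT match; no characters are consumed.
Walking the string: at [3:4] → 'z'; at [7:10] → 'dtm'.
With no groups in the pattern, `findall` gives back each whole match — 2 here.

['z', 'dtm']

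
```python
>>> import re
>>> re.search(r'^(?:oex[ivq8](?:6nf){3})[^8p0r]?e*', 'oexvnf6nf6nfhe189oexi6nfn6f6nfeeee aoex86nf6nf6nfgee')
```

None

This matches anchored at the start of the string; then the literal 'oex', then one of [ivq8], then the literal '6nf' repeated 3 times (non-capturing group); then optionally any character except [8p0r], then zero or more of the literal 'e'.
Unlike `match`, `search` isn't anchored — it looks for the pattern anywhere in the string.
Here no position works, so the call returns None.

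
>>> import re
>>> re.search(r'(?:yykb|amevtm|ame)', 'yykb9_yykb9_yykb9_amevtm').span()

(0, 4)

`re.search` tries every starting position until one works.
The match spans [0:4] → 'yykb'.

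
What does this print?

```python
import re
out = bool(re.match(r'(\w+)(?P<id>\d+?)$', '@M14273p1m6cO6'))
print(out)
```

This matches one or more of a word character (captured); then one or more of a digit (lazy) (captured as 'id'); then anchored at the end.
With `match`, the pattern is implicitly anchored at the beginning.
Here the string doesn't start with a match, so the call returns None, and `bool(None)` is False.

False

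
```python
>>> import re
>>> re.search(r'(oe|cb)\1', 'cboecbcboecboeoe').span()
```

(4, 8)

A backreference is literal: `\1` must see the identical characters the first group matched.
Unlike `match`, `search` isn't anchored — it looks for the pattern anywhere in the string.
The match spans [4:8] → 'cbcb'.
Captured: group 1 = 'cb'.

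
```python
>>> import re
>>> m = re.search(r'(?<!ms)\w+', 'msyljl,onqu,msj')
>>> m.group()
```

'msyljl'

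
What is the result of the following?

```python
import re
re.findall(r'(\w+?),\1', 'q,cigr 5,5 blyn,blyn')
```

['5', 'blyn']

After group 1 captures some text, `\1` only succeeds where that same text appears again.
Matches: at [7:10] match '5,5', group 1 = '5'; at [11:20] match 'blyn,blyn', group 1 = 'blyn'.
Because there's exactly one group, `findall` drops the full match and keeps group 1 from each hit.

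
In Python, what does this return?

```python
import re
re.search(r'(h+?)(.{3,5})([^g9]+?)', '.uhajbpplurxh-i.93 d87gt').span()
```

(2, 9)

Lazy quantifiers expand one character at a time until the remainder of the pattern can match.
The match spans [2:9] → 'hajbppl'.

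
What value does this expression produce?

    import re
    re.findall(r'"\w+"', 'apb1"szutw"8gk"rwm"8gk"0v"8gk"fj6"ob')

Walking the string: at [4:11] → '"szutw"'; at [14:19] → '"rwm"'; at [22:26] → '"0v"'; at [29:34] → '"fj6"'.
No capturing groups, so `findall` returns the 4 full match strings.

['"szutw"', '"rwm"', '"0v"', '"fj6"']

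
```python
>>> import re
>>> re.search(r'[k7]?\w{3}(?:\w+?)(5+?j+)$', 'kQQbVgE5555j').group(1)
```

'5555j'

Pattern: optionally one of [k7], then exactly 3 of a word character; then one or more of a word character (lazy) (non-capturing group); then one or more of the literal '5' (lazy), then one or more of the literal 'j' (captured); then anchored at the end.
`search` walks the string left to right and returns the first match it finds.
The match spans [0:12] → 'kQQbVgE5555j'.
Captured: group 1 = '5555j'.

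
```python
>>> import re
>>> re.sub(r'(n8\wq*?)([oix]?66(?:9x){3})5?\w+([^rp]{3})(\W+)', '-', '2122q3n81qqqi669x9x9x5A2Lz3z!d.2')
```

This matches the literal 'n8', then a word character, then zero or more of a literal 'q' (lazy) (captured); then optionally one of [oix], then the literal '66', then the literal '9x' repeated 3 times (captured); then optionally a literal '5', then one or more of a word character; then exactly 3 of any character except [rp] (captured); then one or more of a non-word character (captured).
Matches: at [6:31] → 'n81qqqi669x9x9x5A2Lz3z!d.'.
Every occurrence is swapped for '-'.

'2122q3-2'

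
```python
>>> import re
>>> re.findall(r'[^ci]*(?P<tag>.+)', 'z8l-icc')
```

['icc']

The pattern matches zero or more of any character except [ci]; then one or more of any character (captured as 'tag').
Matches: at [0:7] match 'z8l-icc', group 1 = 'icc'.
One capturing group, so `findall` returns just the captured substring from the one match — 1 in all.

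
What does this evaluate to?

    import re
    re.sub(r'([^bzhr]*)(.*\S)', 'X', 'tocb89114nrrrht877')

The pattern matches zero or more of any character except [bzhr] (captured); then zero or more of any character, then a non-whitespace character (captured).
Matches: at [0:18] → 'tocb89114nrrrht877'.
Every occurrence is swapped for 'X'.

'X'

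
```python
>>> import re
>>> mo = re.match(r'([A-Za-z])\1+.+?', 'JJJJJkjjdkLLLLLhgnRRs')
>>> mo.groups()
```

After group 1 captures some text, `\1` only succeeds where that same text appears again.
`re.match` won't scan ahead — the pattern has to work from the very first character.
The match spans [0:6] → 'JJJJJk'.
Captured: group 1 = 'J'.

('J',)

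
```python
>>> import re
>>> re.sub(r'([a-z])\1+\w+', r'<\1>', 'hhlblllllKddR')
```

'<h>'

`\1` has to match the exact text group 1 already captured.
Each match is replaced using the text its own group 1 captured.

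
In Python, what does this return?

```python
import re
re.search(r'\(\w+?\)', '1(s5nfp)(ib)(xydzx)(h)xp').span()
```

(1, 8)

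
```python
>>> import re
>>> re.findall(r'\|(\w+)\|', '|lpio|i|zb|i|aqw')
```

['lpio', 'zb']

Scanning left to right: at [0:6] match '|lpio|', group 1 = 'lpio'; at [7:11] match '|zb|', group 1 = 'zb'.
Because there's exactly one group, `findall` drops the full match and keeps group 1 from each hit.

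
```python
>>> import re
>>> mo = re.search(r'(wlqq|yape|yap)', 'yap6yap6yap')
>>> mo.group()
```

Unlike `match`, `search` isn't anchored — it looks for the pattern anywhere in the string.
The match spans [0:3] → 'yap'.
Captured: group 1 = 'yap'.

'yap'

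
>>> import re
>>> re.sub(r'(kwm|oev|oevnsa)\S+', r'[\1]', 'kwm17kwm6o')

Each match is replaced using the text its own group 1 captured.

'[kwm]'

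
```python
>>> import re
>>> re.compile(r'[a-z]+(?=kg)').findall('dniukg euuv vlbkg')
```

['dniu', 'vlb']

Because the assertion is zero-width, the text it checks is not consumed and won't appear in the result.
Walking the string: at [0:4] → 'dniu'; at [12:15] → 'vlb'.
Since nothing is captured, `findall` lists the 2 matched substrings directly.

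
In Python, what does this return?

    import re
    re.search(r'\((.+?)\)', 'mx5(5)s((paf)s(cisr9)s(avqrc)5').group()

Lazy quantifiers expand one character at a time until the remainder of the pattern can match.
The match spans [3:6] → '(5)'.

'(5)'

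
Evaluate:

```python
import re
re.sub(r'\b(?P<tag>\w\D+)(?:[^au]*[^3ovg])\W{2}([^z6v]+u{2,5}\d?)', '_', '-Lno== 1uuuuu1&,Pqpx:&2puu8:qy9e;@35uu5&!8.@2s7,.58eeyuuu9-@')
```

Pattern: a word boundary (`\b`, zero-width); then a word character, then one or more of a non-digit (captured as 'tag'); then zero or more of any character except [au], then any character except [3ovg] (non-capturing group); then exactly 2 of a non-word character; then one or more of any character except [z6v], then 2 to 5 of the literal 'u', then optionally a digit (captured).
Matches: at [1:58] → 'Lno== 1uuuuu1&,Pqpx:&2puu8:qy9e;@35uu5&!8.@2s7,.58eeyuuu9'.
`sub` substitutes '_' at each match site.

'-_-@'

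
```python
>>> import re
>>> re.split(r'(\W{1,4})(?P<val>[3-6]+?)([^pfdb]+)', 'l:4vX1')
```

['l', ':', '4', 'vX1', '']

With a capturing group present, the delimiter's captured portion is kept in the result list.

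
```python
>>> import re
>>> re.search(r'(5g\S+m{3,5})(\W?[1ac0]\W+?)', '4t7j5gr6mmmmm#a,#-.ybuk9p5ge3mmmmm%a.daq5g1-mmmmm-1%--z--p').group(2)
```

'-1%'

This matches the literal '5g', then one or more of a non-whitespace character, then 3 to 5 of a literal 'm' (captured); then optionally a non-word character, then one of [1ac0], then one or more of a non-word character (lazy) (captured).
With the lazy modifier that quantifier settles for the fewest repetitions that let the rest of the pattern succeed (the atoms after it are unaffected and can still be greedy).
`re.search` tries every starting position until one works.
The match spans [4:52] → '5gr6mmmmm#a,#-.ybuk9p5ge3mmmmm%a.daq5g1-mmmmm-1%'.
Captured: group 1 = '5gr6mmmmm#a,#-.ybuk9p5ge3mmmmm%a.daq5g1-mmmmm', group 2 = '-1%'.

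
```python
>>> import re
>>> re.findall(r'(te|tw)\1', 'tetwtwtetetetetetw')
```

['tw', 'te', 'te']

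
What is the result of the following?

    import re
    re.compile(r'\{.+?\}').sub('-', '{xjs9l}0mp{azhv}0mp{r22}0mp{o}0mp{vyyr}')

'-0mp-0mp-0mp-0mp-'

Each match is replaced by '-'.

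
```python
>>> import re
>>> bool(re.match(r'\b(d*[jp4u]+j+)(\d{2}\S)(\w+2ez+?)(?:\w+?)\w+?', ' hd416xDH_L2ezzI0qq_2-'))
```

False

Pattern: a word boundary (`\b`, zero-width); then zero or more of the literal 'd', then one or more of one of [jp4u], then one or more of the literal 'j' (captured); then exactly 2 of a digit, then a non-whitespace character (captured); then one or more of a word character, then the literal '2e', then one or more of a literal 'z' (lazy) (captured); then one or more of a word character (lazy) (non-capturing group); then one or more of a word character (lazy).
`re.match` won't scan ahead — the pattern has to work from the very first character.
Here the string doesn't start with a match, so the call returns None, and `bool(None)` is False.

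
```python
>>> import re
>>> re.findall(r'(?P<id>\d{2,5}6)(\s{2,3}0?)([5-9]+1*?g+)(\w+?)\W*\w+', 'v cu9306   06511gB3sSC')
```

[('9306', '   0', '6511g', 'B')]

The pattern matches 2 to 5 of a digit, then a literal '6' (captured as 'id'); then 2 to 3 of whitespace, then optionally a literal '0' (captured); then one or more of a character in [5-9], then zero or more of a literal '1' (lazy), then one or more of a literal 'g' (captured); then one or more of a word character (lazy) (captured); then zero or more of a non-word character; then one or more of a word character.
`findall` packs the 4 group values into a tuple for every match.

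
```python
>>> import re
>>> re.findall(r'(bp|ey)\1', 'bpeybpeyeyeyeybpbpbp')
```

['ey', 'ey', 'bp']

`\1` has to match the exact text group 1 already captured.
Scanning left to right: at [6:10] match 'eyey', group 1 = 'ey'; at [10:14] match 'eyey', group 1 = 'ey'; at [14:18] match 'bpbp', group 1 = 'bp'.
Because there's exactly one group, `findall` drops the full match and keeps group 1 from each hit.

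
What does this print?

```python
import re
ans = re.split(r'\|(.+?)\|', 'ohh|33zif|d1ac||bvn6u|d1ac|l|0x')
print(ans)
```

['ohh', '33zif', 'd1ac', '|bvn6u', 'd1ac', 'l', '0x']

Matches to split on: at [3:10] → '|33zif|'; at [14:22] → '||bvn6u|'; at [26:29] → '|l|'.
With a capturing group present, the delimiter's captured portion is kept in the result list.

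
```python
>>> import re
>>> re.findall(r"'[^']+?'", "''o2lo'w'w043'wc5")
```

With no groups in the pattern, `findall` gives back each whole match — 2 here.

["'o2lo'", "'w043'"]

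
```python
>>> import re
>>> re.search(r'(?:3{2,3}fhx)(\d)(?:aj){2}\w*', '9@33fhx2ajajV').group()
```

Pattern: 2 to 3 of a literal '3', then the literal 'fhx' (non-capturing group); then a digit (captured); then the literal 'aj' repeated 2 times, then zero or more of a word character.
`search` walks the string left to right and returns the first match it finds.
The match spans [2:13] → '33fhx2ajajV'.
Captured: group 1 = '2'.

'33fhx2ajajV'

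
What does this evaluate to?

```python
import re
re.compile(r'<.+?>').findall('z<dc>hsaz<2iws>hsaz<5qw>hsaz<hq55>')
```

['<dc>', '<2iws>', '<5qw>', '<hq55>']

Because the quantifier is non-greedy, it stops expanding at the earliest point where the rest of the pattern can succeed.
No capturing groups, so `findall` returns the 4 full match strings.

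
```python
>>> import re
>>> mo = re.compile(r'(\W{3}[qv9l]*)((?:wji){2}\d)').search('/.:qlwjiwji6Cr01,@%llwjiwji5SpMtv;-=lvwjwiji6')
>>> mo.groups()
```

('/.:ql', 'wjiwji6')

Pattern: exactly 3 of a non-word character, then zero or more of one of [qv9l] (captured); then the literal 'wji' repeated 2 times, then a digit (captured).
`search` walks the string left to right and returns the first match it finds.
The match spans [0:12] → '/.:qlwjiwji6'.
Captured: group 1 = '/.:ql', group 2 = 'wjiwji6'.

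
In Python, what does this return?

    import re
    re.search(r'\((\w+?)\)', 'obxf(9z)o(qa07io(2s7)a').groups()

('9z',)

`search` walks the string left to right and returns the first match it finds.
The match spans [4:8] → '(9z)'.
Captured: group 1 = '9z'.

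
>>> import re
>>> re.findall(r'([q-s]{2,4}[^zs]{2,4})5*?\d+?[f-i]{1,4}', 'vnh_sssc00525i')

['sssc005']

The pattern matches 2 to 4 of a character in [q-s], then 2 to 4 of any character except [zs] (captured); then zero or more of a literal '5' (lazy), then one or more of a digit (lazy), then 1 to 4 of a character in [f-i].
Matches: at [4:14] match 'sssc00525i', group 1 = 'sssc005'.
One capturing group, so `findall` returns just the captured substring from the one match — 1 in all.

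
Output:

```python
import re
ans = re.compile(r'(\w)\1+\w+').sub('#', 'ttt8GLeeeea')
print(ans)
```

#

`\1` is not a pattern — it's the concrete string captured by group 1, re-applied verbatim.
Matches: at [0:11] → 'ttt8GLeeeea'.
Every occurrence is swapped for '#'.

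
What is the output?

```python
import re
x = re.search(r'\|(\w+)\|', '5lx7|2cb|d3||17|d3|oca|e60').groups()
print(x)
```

('2cb',)

The match spans [4:9] → '|2cb|'.
Captured: group 1 = '2cb'.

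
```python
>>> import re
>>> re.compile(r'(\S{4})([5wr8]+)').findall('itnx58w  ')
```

[('itnx', '58w')]

Pattern: exactly 4 of a non-whitespace character (captured); then one or more of one of [5wr8] (captured).
2 groups means the one result is a tuple of 2 captured strings — 1 here.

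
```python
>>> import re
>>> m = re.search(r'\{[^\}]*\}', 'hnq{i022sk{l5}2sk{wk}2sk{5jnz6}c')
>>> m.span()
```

The match spans [3:14] → '{i022sk{l5}'.

(3, 14)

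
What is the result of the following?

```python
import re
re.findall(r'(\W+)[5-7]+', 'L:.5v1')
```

Pattern: one or more of a non-word character (captured); then one or more of a character in [5-7].
Walking the string: at [1:4] match ':.5', group 1 = ':.'.
With a single group, `findall` returns only what that group captured — 1 item.

[':.']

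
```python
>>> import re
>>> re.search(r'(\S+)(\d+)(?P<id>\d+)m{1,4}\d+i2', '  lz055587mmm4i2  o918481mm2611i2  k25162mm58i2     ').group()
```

'lz055587mmm4i2'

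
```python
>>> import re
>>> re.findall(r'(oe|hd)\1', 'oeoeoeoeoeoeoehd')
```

['oe', 'oe', 'oe']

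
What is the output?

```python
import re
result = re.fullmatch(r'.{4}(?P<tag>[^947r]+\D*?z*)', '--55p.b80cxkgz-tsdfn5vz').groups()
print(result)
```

('p.b80cxkgz-tsdfn5vz',)

The match spans [0:23] → '--55p.b80cxkgz-tsdfn5vz'.
Captured: group 1 = 'p.b80cxkgz-tsdfn5vz'.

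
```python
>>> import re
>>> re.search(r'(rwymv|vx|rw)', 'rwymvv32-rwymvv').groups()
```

The regex engine tests alternatives in the order written; an earlier branch that matches wins even if a later one would match more.
`search` walks the string left to right and returns the first match it finds.
The match spans [0:5] → 'rwymv'.
Captured: group 1 = 'rwymv'.

('rwymv',)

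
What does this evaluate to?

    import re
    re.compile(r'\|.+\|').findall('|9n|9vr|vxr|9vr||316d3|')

`findall` yields the raw match text (1 of them) because the pattern has no groups.

['|9n|9vr|vxr|9vr||316d3|']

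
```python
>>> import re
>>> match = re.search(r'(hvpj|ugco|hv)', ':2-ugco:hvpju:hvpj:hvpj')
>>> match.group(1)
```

`re.search` scans for the first position where the pattern succeeds.
The match spans [3:7] → 'ugco'.
Captured: group 1 = 'ugco'.

'ugco'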